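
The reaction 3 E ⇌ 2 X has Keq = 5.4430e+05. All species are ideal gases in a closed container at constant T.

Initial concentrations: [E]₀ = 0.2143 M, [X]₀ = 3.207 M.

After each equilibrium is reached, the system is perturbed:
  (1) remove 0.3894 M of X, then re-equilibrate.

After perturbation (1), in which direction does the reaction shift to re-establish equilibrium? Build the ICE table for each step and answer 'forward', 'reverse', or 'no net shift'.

Q₀ = 1045 vs Keq = 5.4430e+05 ⇒ Q<K, forward
Step 1:
                   E          X
  Initial     0.2143      3.207
  Change      -0.187     0.1247
  Equil      0.02732      3.332
  solve Keq expr → x = 0.06233; check Q = 5.4430e+05
Then remove 0.3894 M of X.
Step 2:
                   E          X
  Initial    0.02732      2.942
  Change   -0.002164   0.001443
  Equil      0.02516      2.944
  solve Keq expr → x = 7.2146e-04; check Q = 5.4430e+05

Direction: forward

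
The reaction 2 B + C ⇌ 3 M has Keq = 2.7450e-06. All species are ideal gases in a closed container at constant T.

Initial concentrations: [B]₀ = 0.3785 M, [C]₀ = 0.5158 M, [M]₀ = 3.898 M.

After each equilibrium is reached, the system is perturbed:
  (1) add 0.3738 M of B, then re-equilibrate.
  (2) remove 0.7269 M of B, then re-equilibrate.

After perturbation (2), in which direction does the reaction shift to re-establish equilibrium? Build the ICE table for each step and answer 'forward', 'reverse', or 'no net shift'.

Q₀ = 801.5 vs Keq = 2.7450e-06 ⇒ Q>K, reverse
Step 1:
                    B           C           M
  Initial      0.3785      0.5158       3.898
  Change        2.575       1.288      -3.863
  Equil         2.954       1.803     0.03509
  solve Keq expr → x = -1.288; check Q = 2.7450e-06
Then add 0.3738 M of B.
Step 2:
                    B           C           M
  Initial       3.328       1.803     0.03509
  Change     -0.00192 -9.5986e-04     0.00288
  Equil         3.326       1.802     0.03797
  solve Keq expr → x = 9.5986e-04; check Q = 2.7450e-06
Then remove 0.7269 M of B.
Step 3:
                    B           C           M
  Initial       2.599       1.802     0.03797
  Change     0.003809    0.001904   -0.005713
  Equil         2.603       1.804     0.03225
  solve Keq expr → x = -0.001904; check Q = 2.7450e-06

Direction: reverse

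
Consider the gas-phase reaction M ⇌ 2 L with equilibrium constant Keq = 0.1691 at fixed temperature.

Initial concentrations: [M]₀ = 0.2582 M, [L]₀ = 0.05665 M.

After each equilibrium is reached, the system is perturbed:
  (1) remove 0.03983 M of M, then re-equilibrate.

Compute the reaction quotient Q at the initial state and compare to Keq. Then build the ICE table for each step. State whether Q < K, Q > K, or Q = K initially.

Q₀ = 0.01243 vs Keq = 0.1691 ⇒ Q<K, forward
Step 1:
                  M         L
  init       0.2582   0.05665
  Δ        -0.06261    0.1252
  eq         0.1956    0.1819
  solve Keq expr → x = 0.06261; check Q = 0.1691
Then remove 0.03983 M of M.
Step 2:
                  M         L
  init       0.1558    0.1819
  Δ        0.007783  -0.01557
  eq         0.1635    0.1663
  solve Keq expr → x = -0.007783; check Q = 0.1691

Q₀ = 0.01243; Q < K (proceeds forward)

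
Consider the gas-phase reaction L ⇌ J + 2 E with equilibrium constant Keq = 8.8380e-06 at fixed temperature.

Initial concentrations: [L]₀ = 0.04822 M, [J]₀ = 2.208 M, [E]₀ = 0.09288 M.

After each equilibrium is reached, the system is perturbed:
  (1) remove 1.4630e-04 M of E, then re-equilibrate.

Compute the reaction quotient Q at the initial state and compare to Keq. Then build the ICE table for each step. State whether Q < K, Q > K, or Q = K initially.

Q₀ = 0.395; Q > K (proceeds reverse)

Q₀ = 0.395 vs Keq = 8.8380e-06 ⇒ Q>K, reverse
Step 1:
                  L         J         E
  Initial   0.04822     2.208   0.09288
  Change    0.04613  -0.04613  -0.09226
  Equil     0.09435     2.162 6.2106e-04
  solve Keq expr → x = -0.04613; check Q = 8.8380e-06
Then remove 1.4630e-04 M of E.
Step 2:
                  L         J         E
  Initial   0.09435     2.162 4.7476e-04
  Change  -7.3025e-05 7.3025e-05 1.4605e-04
  Equil     0.09428     2.162 6.2081e-04
  solve Keq expr → x = 7.3025e-05; check Q = 8.8380e-06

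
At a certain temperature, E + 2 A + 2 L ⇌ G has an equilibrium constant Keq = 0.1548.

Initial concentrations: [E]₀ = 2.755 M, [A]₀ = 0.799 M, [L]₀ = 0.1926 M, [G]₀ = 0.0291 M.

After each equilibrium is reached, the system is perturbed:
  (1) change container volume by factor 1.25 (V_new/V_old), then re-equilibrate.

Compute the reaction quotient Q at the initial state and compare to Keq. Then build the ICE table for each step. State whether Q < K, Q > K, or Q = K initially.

Q₀ = 0.446 vs Keq = 0.1548 ⇒ Q>K, reverse
Step 1:
                   E          A          L          G
  I            2.755      0.799     0.1926     0.0291
  C          0.01462    0.02925    0.02925   -0.01462
  E             2.77     0.8282     0.2218    0.01448
  solve Keq expr → x = -0.01462; check Q = 0.1548
Then change container volume by factor 1.25 (V_new/V_old).
Step 2:
                   E          A          L          G
  I            2.216     0.6626     0.1775    0.01158
  C         0.005966    0.01193    0.01193  -0.005966
  E            2.222     0.6745     0.1894   0.005614
  solve Keq expr → x = -0.005966; check Q = 0.1548

Q₀ = 0.446; Q > K (proceeds reverse)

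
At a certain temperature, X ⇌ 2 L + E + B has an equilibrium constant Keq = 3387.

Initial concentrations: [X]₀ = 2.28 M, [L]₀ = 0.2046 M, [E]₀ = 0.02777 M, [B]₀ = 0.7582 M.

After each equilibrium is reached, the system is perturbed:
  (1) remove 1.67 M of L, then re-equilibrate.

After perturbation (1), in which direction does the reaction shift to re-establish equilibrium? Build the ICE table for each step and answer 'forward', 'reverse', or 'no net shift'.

Q₀ = 3.8658e-04 vs Keq = 3387 ⇒ Q<K, forward
Step 1:
                  X         L         E         B
  I            2.28    0.2046   0.02777    0.7582
  C          -2.236     4.472     2.236     2.236
  E         0.04378     4.677     2.264     2.994
  solve Keq expr → x = 2.236; check Q = 3387
Then remove 1.67 M of L.
Step 2:
                  X         L         E         B
  I         0.04378     3.007     2.264     2.994
  C        -0.02472   0.04945   0.02472   0.02472
  E         0.01906     3.056     2.289     3.019
  solve Keq expr → x = 0.02472; check Q = 3387

Direction: forward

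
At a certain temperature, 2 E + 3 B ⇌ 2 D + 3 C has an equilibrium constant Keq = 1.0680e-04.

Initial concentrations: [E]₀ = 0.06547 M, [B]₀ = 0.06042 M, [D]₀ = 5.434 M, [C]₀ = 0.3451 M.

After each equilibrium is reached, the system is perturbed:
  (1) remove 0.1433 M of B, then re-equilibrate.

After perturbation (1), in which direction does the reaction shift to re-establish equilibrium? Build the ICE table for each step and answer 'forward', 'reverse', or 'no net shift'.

Direction: reverse

Q₀ = 1.2837e+06 vs Keq = 1.0680e-04 ⇒ Q>K, reverse
Step 1:
                   E          B          D          C
  I          0.06547    0.06042      5.434     0.3451
  C           0.2282     0.3423    -0.2282    -0.3423
  E           0.2937     0.4027      5.206    0.00281
  solve Keq expr → x = -0.1141; check Q = 1.0680e-04
Then remove 0.1433 M of B.
Step 2:
                   E          B          D          C
  I           0.2937     0.2594      5.206    0.00281
  C       6.6016e-04 9.9024e-04 -6.6016e-04 -9.9024e-04
  E           0.2943     0.2604      5.205    0.00182
  solve Keq expr → x = -3.3008e-04; check Q = 1.0680e-04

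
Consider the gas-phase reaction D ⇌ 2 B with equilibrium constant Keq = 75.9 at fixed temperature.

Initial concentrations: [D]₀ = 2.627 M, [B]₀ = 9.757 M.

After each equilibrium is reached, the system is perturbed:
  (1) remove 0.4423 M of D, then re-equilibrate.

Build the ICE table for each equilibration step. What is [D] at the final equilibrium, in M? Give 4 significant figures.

[D]_eq = 1.583 M

Q₀ = 36.24 vs Keq = 75.9 ⇒ Q<K, forward
Step 1:
                   D          B
  I            2.627      9.757
  C          -0.8796      1.759
  E            1.747      11.52
  solve Keq expr → x = 0.8796; check Q = 75.9
Then remove 0.4423 M of D.
Step 2:
                   D          B
  I            1.305      11.52
  C           0.2778    -0.5556
  E            1.583      10.96
  solve Keq expr → x = -0.2778; check Q = 75.9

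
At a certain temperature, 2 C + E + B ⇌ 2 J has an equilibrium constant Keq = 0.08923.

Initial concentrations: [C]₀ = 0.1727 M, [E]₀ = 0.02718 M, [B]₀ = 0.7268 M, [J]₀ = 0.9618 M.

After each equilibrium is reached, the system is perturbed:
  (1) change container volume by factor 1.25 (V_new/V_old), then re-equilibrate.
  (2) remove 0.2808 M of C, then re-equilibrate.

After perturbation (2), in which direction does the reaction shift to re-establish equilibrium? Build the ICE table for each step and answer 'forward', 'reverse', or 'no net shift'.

Q₀ = 1570 vs Keq = 0.08923 ⇒ Q>K, reverse
Step 1:
                  C         E         B         J
  Initial    0.1727   0.02718    0.7268    0.9618
  Change     0.7709    0.3854    0.3854   -0.7709
  Equil      0.9436    0.4126     1.112    0.1909
  solve Keq expr → x = -0.3854; check Q = 0.08923
Then change container volume by factor 1.25 (V_new/V_old).
Step 2:
                  C         E         B         J
  Initial    0.7548    0.3301    0.8898    0.1528
  Change    0.02364   0.01182   0.01182  -0.02364
  Equil      0.7785    0.3419    0.9016    0.1291
  solve Keq expr → x = -0.01182; check Q = 0.08923
Then remove 0.2808 M of C.
Step 3:
                  C         E         B         J
  Initial    0.4977    0.3419    0.9016    0.1291
  Change    0.03711   0.01855   0.01855  -0.03711
  Equil      0.5348    0.3605    0.9202     0.092
  solve Keq expr → x = -0.01855; check Q = 0.08923

Direction: reverse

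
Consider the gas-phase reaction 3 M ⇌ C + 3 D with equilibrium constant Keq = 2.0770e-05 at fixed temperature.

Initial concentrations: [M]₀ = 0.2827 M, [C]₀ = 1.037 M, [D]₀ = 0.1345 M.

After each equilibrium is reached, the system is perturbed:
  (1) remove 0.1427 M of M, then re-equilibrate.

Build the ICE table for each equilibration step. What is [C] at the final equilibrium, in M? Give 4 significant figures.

[C]_eq = 0.9946 M

Q₀ = 0.1117 vs Keq = 2.0770e-05 ⇒ Q>K, reverse
Step 1:
                   M          C          D
  Initial     0.2827      1.037     0.1345
  Change      0.1233   -0.04111    -0.1233
  Equil        0.406     0.9959    0.01118
  solve Keq expr → x = -0.04111; check Q = 2.0770e-05
Then remove 0.1427 M of M.
Step 2:
                   M          C          D
  Initial     0.2633     0.9959    0.01118
  Change     0.00382  -0.001273   -0.00382
  Equil       0.2671     0.9946   0.007356
  solve Keq expr → x = -0.001273; check Q = 2.0770e-05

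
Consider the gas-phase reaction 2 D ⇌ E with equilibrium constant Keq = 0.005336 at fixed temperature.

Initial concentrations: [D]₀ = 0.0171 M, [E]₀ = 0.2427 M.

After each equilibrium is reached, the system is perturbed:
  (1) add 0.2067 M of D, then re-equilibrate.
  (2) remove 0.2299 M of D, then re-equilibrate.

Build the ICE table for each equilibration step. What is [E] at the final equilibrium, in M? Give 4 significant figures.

Q₀ = 830 vs Keq = 0.005336 ⇒ Q>K, reverse
Step 1:
                   D          E
  Initial     0.0171     0.2427
  Change      0.4827    -0.2414
  Equil       0.4998   0.001333
  solve Keq expr → x = -0.2414; check Q = 0.005336
Then add 0.2067 M of D.
Step 2:
                   D          E
  Initial     0.7065   0.001333
  Change   -0.002622   0.001311
  Equil       0.7039   0.002644
  solve Keq expr → x = 0.001311; check Q = 0.005336
Then remove 0.2299 M of D.
Step 3:
                   D          E
  Initial      0.474   0.002644
  Change    0.002861   -0.00143
  Equil       0.4769   0.001213
  solve Keq expr → x = -0.00143; check Q = 0.005336

[E]_eq = 0.001213 M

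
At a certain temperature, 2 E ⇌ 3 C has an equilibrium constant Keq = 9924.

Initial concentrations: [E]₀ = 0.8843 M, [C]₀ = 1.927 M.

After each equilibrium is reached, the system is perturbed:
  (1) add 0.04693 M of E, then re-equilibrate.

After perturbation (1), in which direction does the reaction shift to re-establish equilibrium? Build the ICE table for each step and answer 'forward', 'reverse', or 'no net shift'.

Direction: forward

Q₀ = 9.151 vs Keq = 9924 ⇒ Q<K, forward
Step 1:
                   E          C
  init        0.8843      1.927
  Δ          -0.8277      1.242
  eq         0.05662      3.169
  solve Keq expr → x = 0.4138; check Q = 9924
Then add 0.04693 M of E.
Step 2:
                   E          C
  init        0.1035      3.169
  Δ         -0.04511    0.06766
  eq         0.05844      3.236
  solve Keq expr → x = 0.02255; check Q = 9924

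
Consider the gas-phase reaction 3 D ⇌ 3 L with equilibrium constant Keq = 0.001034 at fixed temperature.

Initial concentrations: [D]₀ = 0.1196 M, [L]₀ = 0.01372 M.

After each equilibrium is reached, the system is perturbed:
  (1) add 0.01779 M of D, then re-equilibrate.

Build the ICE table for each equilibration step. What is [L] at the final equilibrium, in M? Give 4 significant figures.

[L]_eq = 0.01388 M

Q₀ = 0.00151 vs Keq = 0.001034 ⇒ Q>K, reverse
Step 1:
                  D         L
  I          0.1196   0.01372
  C        0.001477 -0.001477
  E          0.1211   0.01224
  solve Keq expr → x = -4.9221e-04; check Q = 0.001034
Then add 0.01779 M of D.
Step 2:
                  D         L
  I          0.1389   0.01224
  C       -0.001634  0.001634
  E          0.1372   0.01388
  solve Keq expr → x = 5.4458e-04; check Q = 0.001034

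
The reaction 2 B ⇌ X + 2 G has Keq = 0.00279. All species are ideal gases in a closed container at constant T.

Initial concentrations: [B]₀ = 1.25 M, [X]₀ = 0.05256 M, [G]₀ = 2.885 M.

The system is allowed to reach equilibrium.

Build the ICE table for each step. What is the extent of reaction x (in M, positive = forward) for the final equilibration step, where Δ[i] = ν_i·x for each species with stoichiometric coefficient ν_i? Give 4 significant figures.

x = -0.0519 M

Q₀ = 0.28 vs Keq = 0.00279 ⇒ Q>K, reverse
Step 1:
                   B          X          G
  init          1.25    0.05256      2.885
  Δ           0.1038    -0.0519    -0.1038
  eq           1.354 6.6107e-04      2.781
  solve Keq expr → x = -0.0519; check Q = 0.00279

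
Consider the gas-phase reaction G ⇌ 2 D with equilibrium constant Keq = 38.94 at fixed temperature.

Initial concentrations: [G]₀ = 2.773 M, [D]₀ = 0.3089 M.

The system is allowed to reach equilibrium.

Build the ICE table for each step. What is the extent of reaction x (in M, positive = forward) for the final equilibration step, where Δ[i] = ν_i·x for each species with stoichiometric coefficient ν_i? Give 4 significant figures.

x = 2.202 M

Q₀ = 0.03441 vs Keq = 38.94 ⇒ Q<K, forward
Step 1:
                   G          D
  I            2.773     0.3089
  C           -2.202      4.405
  E           0.5706      4.714
  solve Keq expr → x = 2.202; check Q = 38.94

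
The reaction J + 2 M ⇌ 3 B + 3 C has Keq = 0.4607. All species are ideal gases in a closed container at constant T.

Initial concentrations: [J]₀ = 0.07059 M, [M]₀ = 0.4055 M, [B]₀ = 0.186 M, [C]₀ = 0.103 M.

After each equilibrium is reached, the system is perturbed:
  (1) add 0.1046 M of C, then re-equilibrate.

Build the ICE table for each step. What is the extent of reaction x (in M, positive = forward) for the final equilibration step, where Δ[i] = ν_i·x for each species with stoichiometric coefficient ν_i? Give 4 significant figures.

x = -0.009066 M

Q₀ = 6.0579e-04 vs Keq = 0.4607 ⇒ Q<K, forward
Step 1:
                  J         M         B         C
  Initial   0.07059    0.4055     0.186     0.103
  Change   -0.05288   -0.1058    0.1586    0.1586
  Equil     0.01771    0.2997    0.3446    0.2616
  solve Keq expr → x = 0.05288; check Q = 0.4607
Then add 0.1046 M of C.
Step 2:
                  J         M         B         C
  Initial   0.01771    0.2997    0.3446    0.3662
  Change   0.009066   0.01813   -0.0272   -0.0272
  Equil     0.02678    0.3179    0.3174     0.339
  solve Keq expr → x = -0.009066; check Q = 0.4607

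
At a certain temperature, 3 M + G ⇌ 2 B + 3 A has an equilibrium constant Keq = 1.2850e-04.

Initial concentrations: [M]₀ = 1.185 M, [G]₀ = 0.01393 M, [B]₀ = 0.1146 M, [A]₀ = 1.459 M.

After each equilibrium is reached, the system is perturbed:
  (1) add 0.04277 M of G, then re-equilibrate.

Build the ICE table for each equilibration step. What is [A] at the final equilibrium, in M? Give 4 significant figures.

[A]_eq = 1.293 M

Q₀ = 1.76 vs Keq = 1.2850e-04 ⇒ Q>K, reverse
Step 1:
                    M           G           B           A
  init          1.185     0.01393      0.1146       1.459
  Δ            0.1671      0.0557     -0.1114     -0.1671
  eq            1.352     0.06963    0.003203       1.292
  solve Keq expr → x = -0.0557; check Q = 1.2850e-04
Then add 0.04277 M of G.
Step 2:
                    M           G           B           A
  init          1.352      0.1124    0.003203       1.292
  Δ         -0.001271 -4.2353e-04  8.4706e-04    0.001271
  eq            1.351       0.112     0.00405       1.293
  solve Keq expr → x = 4.2353e-04; check Q = 1.2850e-04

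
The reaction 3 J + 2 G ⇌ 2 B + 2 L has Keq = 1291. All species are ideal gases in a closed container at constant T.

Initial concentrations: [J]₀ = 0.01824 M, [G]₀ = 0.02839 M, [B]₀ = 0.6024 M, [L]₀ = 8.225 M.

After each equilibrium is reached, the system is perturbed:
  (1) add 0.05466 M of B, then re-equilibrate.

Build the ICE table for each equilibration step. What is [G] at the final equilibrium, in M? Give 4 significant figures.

[G]_eq = 0.3021 M

Q₀ = 5.0192e+09 vs Keq = 1291 ⇒ Q>K, reverse
Step 1:
                  J         G         B         L
  init      0.01824   0.02839    0.6024     8.225
  Δ          0.3911    0.2607   -0.2607   -0.2607
  eq         0.4094    0.2891    0.3417     7.964
  solve Keq expr → x = -0.1304; check Q = 1291
Then add 0.05466 M of B.
Step 2:
                  J         G         B         L
  init       0.4094    0.2891    0.3963     7.964
  Δ         0.01945   0.01297  -0.01297  -0.01297
  eq         0.4288    0.3021    0.3833     7.951
  solve Keq expr → x = -0.006484; check Q = 1291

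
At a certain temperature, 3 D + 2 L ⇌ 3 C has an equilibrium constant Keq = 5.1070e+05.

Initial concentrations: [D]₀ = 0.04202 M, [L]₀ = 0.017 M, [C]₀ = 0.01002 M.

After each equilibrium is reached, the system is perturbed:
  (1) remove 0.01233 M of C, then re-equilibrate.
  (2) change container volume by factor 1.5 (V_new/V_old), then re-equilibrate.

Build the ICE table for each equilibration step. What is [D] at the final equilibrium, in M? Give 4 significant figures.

[D]_eq = 0.01315 M

Q₀ = 46.92 vs Keq = 5.1070e+05 ⇒ Q<K, forward
Step 1:
                   D          L          C
  I          0.04202      0.017    0.01002
  C          -0.0215   -0.01434     0.0215
  E          0.02052   0.002665    0.03152
  solve Keq expr → x = 0.007168; check Q = 5.1070e+05
Then remove 0.01233 M of C.
Step 2:
                   D          L          C
  I          0.02052   0.002665    0.01919
  C        -0.001584  -0.001056   0.001584
  E          0.01893   0.001609    0.02078
  solve Keq expr → x = 5.2810e-04; check Q = 5.1070e+05
Then change container volume by factor 1.5 (V_new/V_old).
Step 3:
                   D          L          C
  I          0.01262   0.001072    0.01385
  C       5.3067e-04 3.5378e-04 -5.3067e-04
  E          0.01315   0.001426    0.01332
  solve Keq expr → x = -1.7689e-04; check Q = 5.1070e+05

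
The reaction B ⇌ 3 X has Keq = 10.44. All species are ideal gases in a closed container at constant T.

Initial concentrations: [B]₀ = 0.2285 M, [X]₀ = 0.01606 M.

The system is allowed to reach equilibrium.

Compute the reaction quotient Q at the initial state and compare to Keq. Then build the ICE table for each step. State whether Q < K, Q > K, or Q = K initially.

Q₀ = 1.8128e-05; Q < K (proceeds forward)

Q₀ = 1.8128e-05 vs Keq = 10.44 ⇒ Q<K, forward
Step 1:
                  B         X
  I          0.2285   0.01606
  C         -0.2046    0.6137
  E         0.02393    0.6298
  solve Keq expr → x = 0.2046; check Q = 10.44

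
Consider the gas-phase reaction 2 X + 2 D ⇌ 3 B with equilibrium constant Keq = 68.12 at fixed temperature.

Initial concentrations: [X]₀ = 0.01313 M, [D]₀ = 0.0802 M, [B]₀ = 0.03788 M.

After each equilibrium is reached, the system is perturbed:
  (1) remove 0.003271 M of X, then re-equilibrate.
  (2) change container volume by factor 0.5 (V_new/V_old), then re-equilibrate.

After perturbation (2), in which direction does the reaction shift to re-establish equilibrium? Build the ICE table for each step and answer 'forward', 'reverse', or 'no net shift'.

Direction: forward

Q₀ = 49.02 vs Keq = 68.12 ⇒ Q<K, forward
Step 1:
                   X          D          B
  I          0.01313     0.0802    0.03788
  C        -0.001095  -0.001095   0.001643
  E          0.01203     0.0791    0.03952
  solve Keq expr → x = 5.4766e-04; check Q = 68.12
Then remove 0.003271 M of X.
Step 2:
                   X          D          B
  I         0.008764     0.0791    0.03952
  C          0.00181    0.00181  -0.002715
  E          0.01057    0.08091    0.03681
  solve Keq expr → x = -9.0515e-04; check Q = 68.12
Then change container volume by factor 0.5 (V_new/V_old).
Step 3:
                   X          D          B
  I          0.02115     0.1618    0.07362
  C        -0.003939  -0.003939   0.005909
  E          0.01721     0.1579    0.07952
  solve Keq expr → x = 0.00197; check Q = 68.12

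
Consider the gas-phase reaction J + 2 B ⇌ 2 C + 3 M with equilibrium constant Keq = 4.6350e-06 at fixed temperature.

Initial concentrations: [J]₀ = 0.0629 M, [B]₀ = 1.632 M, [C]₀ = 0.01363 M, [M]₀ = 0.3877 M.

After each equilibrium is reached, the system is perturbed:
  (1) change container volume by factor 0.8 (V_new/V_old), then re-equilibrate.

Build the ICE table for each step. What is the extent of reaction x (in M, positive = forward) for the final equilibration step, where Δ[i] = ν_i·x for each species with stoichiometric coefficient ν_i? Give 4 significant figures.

x = -4.8766e-04 M

Q₀ = 6.4623e-05 vs Keq = 4.6350e-06 ⇒ Q>K, reverse
Step 1:
                  J         B         C         M
  init       0.0629     1.632   0.01363    0.3877
  Δ        0.004799  0.009598 -0.009598   -0.0144
  eq         0.0677     1.642  0.004032    0.3733
  solve Keq expr → x = -0.004799; check Q = 4.6350e-06
Then change container volume by factor 0.8 (V_new/V_old).
Step 2:
                  J         B         C         M
  init      0.08462     2.052   0.00504    0.4666
  Δ       4.8766e-04 9.7531e-04 -9.7531e-04 -0.001463
  eq        0.08511     2.053  0.004064    0.4652
  solve Keq expr → x = -4.8766e-04; check Q = 4.6350e-06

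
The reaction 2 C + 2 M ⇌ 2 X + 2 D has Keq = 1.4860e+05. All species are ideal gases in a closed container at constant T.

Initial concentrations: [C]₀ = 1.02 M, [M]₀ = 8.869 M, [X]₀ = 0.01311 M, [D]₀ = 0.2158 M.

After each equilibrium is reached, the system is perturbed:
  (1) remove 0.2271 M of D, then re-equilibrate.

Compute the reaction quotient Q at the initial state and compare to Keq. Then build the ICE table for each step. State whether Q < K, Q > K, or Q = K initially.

Q₀ = 9.7804e-08; Q < K (proceeds forward)

Q₀ = 9.7804e-08 vs Keq = 1.4860e+05 ⇒ Q<K, forward
Step 1:
                    C           M           X           D
  init           1.02       8.869     0.01311      0.2158
  Δ             -1.02       -1.02        1.02        1.02
  eq       4.2162e-04       7.849       1.033       1.235
  solve Keq expr → x = 0.5098; check Q = 1.4860e+05
Then remove 0.2271 M of D.
Step 2:
                    C           M           X           D
  init     4.2162e-04       7.849       1.033       1.008
  Δ       -7.7451e-05 -7.7451e-05  7.7451e-05  7.7451e-05
  eq       3.4417e-04       7.849       1.033       1.008
  solve Keq expr → x = 3.8726e-05; check Q = 1.4860e+05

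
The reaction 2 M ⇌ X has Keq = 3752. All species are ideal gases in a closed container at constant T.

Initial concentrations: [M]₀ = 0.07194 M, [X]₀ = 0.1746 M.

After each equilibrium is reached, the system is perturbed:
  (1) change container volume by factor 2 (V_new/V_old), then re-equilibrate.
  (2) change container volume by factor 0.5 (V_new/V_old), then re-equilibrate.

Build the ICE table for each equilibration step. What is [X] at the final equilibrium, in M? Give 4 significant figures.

Q₀ = 33.74 vs Keq = 3752 ⇒ Q<K, forward
Step 1:
                   M          X
  I          0.07194     0.1746
  C         -0.06451    0.03226
  E         0.007425     0.2069
  solve Keq expr → x = 0.03226; check Q = 3752
Then change container volume by factor 2 (V_new/V_old).
Step 2:
                   M          X
  I         0.003713     0.1034
  C         0.001518 -7.5924e-04
  E         0.005231     0.1027
  solve Keq expr → x = -7.5924e-04; check Q = 3752
Then change container volume by factor 0.5 (V_new/V_old).
Step 3:
                   M          X
  I          0.01046     0.2053
  C        -0.003037   0.001518
  E         0.007425     0.2069
  solve Keq expr → x = 0.001518; check Q = 3752

[X]_eq = 0.2069 M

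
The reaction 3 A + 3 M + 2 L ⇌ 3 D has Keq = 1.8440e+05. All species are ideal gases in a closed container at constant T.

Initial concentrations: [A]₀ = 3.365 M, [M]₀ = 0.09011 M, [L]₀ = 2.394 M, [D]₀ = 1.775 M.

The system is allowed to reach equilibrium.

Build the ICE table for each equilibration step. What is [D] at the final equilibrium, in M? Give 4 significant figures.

[D]_eq = 1.859 M

Q₀ = 35 vs Keq = 1.8440e+05 ⇒ Q<K, forward
Step 1:
                    A           M           L           D
  I             3.365     0.09011       2.394       1.775
  C          -0.08446    -0.08446     -0.0563     0.08446
  E             3.281    0.005654       2.338       1.859
  solve Keq expr → x = 0.02815; check Q = 1.8440e+05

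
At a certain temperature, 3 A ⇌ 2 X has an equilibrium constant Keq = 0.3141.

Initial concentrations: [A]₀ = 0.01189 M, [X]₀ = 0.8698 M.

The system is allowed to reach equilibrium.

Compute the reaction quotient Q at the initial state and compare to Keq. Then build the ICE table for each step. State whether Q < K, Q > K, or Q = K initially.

Q₀ = 4.5008e+05; Q > K (proceeds reverse)

Q₀ = 4.5008e+05 vs Keq = 0.3141 ⇒ Q>K, reverse
Step 1:
                    A           X
  init        0.01189      0.8698
  Δ            0.7479     -0.4986
  eq           0.7598      0.3712
  solve Keq expr → x = -0.2493; check Q = 0.3141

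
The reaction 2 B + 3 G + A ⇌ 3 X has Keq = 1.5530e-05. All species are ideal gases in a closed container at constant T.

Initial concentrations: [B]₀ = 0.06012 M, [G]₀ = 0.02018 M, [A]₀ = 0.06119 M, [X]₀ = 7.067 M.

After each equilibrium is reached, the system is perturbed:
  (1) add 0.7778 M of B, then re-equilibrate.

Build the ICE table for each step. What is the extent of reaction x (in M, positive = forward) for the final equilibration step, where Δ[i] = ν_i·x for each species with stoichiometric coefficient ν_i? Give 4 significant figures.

x = 0.01843 M

Q₀ = 1.9419e+11 vs Keq = 1.5530e-05 ⇒ Q>K, reverse
Step 1:
                    B           G           A           X
  I           0.06012     0.02018     0.06119       7.067
  C             4.332       6.498       2.166      -6.498
  E             4.392       6.518       2.227      0.5695
  solve Keq expr → x = -2.166; check Q = 1.5530e-05
Then add 0.7778 M of B.
Step 2:
                    B           G           A           X
  I              5.17       6.518       2.227      0.5695
  C          -0.03686    -0.05528    -0.01843     0.05528
  E             5.133       6.462       2.209      0.6248
  solve Keq expr → x = 0.01843; check Q = 1.5530e-05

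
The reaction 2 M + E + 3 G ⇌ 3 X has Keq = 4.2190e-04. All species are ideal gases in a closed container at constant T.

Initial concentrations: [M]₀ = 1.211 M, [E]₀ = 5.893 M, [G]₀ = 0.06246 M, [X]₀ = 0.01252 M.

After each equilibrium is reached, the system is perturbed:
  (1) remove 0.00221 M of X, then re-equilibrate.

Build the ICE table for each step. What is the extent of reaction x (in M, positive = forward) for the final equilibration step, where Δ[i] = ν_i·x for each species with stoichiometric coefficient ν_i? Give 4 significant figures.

x = 6.3626e-04 M

Q₀ = 9.3193e-04 vs Keq = 4.2190e-04 ⇒ Q>K, reverse
Step 1:
                   M          E          G          X
  I            1.211      5.893    0.06246    0.01252
  C         0.001674 8.3682e-04    0.00251   -0.00251
  E            1.213      5.894    0.06497    0.01001
  solve Keq expr → x = -8.3682e-04; check Q = 4.2190e-04
Then remove 0.00221 M of X.
Step 2:
                   M          E          G          X
  I            1.213      5.894    0.06497     0.0078
  C        -0.001273 -6.3626e-04  -0.001909   0.001909
  E            1.211      5.893    0.06306   0.009708
  solve Keq expr → x = 6.3626e-04; check Q = 4.2190e-04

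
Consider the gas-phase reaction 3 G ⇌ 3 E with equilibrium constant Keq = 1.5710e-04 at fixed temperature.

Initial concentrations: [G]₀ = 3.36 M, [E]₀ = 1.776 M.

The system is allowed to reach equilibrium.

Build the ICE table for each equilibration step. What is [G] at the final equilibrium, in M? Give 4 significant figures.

Q₀ = 0.1477 vs Keq = 1.5710e-04 ⇒ Q>K, reverse
Step 1:
                   G          E
  I             3.36      1.776
  C            1.513     -1.513
  E            4.873     0.2629
  solve Keq expr → x = -0.5044; check Q = 1.5710e-04

[G]_eq = 4.873 M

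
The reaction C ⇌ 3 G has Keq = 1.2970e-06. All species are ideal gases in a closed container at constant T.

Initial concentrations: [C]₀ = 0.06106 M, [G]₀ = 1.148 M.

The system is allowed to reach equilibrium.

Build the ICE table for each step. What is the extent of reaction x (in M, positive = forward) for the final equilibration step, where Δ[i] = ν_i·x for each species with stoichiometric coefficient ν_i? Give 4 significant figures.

x = -0.3799 M

Q₀ = 24.78 vs Keq = 1.2970e-06 ⇒ Q>K, reverse
Step 1:
                  C         G
  Initial   0.06106     1.148
  Change     0.3799     -1.14
  Equil       0.441  0.008301
  solve Keq expr → x = -0.3799; check Q = 1.2970e-06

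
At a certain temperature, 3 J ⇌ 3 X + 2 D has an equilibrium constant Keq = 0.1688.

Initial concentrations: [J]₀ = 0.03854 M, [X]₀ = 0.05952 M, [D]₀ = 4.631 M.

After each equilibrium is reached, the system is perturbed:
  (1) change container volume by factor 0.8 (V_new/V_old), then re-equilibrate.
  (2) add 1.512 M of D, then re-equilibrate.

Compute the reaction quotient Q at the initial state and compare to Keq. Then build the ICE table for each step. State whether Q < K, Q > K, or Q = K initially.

Q₀ = 79 vs Keq = 0.1688 ⇒ Q>K, reverse
Step 1:
                  J         X         D
  Initial   0.03854   0.05952     4.631
  Change    0.04319  -0.04319   -0.0288
  Equil     0.08173   0.01633     4.602
  solve Keq expr → x = -0.0144; check Q = 0.1688
Then change container volume by factor 0.8 (V_new/V_old).
Step 2:
                  J         X         D
  Initial    0.1022   0.02041     5.753
  Change   0.002404 -0.002404 -0.001602
  Equil      0.1046     0.018     5.751
  solve Keq expr → x = -8.0125e-04; check Q = 0.1688
Then add 1.512 M of D.
Step 3:
                  J         X         D
  Initial    0.1046     0.018     7.263
  Change   0.002259 -0.002259 -0.001506
  Equil      0.1068   0.01574     7.262
  solve Keq expr → x = -7.5312e-04; check Q = 0.1688

Q₀ = 79; Q > K (proceeds reverse)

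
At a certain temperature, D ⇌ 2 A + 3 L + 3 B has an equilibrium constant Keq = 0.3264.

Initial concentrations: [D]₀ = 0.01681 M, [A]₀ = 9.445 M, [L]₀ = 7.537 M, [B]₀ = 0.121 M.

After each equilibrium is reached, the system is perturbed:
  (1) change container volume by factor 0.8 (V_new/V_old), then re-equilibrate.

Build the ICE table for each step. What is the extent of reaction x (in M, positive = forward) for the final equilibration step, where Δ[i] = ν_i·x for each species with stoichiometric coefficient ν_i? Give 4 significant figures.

Q₀ = 4025 vs Keq = 0.3264 ⇒ Q>K, reverse
Step 1:
                  D         A         L         B
  init      0.01681     9.445     7.537     0.121
  Δ          0.0377  -0.07539   -0.1131   -0.1131
  eq        0.05451      9.37     7.424  0.007912
  solve Keq expr → x = -0.0377; check Q = 0.3264
Then change container volume by factor 0.8 (V_new/V_old).
Step 2:
                  D         A         L         B
  init      0.06813     11.71      9.28   0.00989
  Δ        0.001324 -0.002649 -0.003973 -0.003973
  eq        0.06946     11.71     9.276  0.005917
  solve Keq expr → x = -0.001324; check Q = 0.3264

x = -0.001324 M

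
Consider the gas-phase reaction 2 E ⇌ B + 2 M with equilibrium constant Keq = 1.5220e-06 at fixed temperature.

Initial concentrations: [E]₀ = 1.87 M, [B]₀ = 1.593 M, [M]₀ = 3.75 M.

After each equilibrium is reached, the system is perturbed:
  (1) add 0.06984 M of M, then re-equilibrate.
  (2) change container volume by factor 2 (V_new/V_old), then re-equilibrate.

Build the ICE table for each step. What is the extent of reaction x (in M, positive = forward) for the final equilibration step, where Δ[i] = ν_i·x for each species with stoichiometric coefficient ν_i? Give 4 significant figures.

x = 4.8322e-05 M

Q₀ = 6.406 vs Keq = 1.5220e-06 ⇒ Q>K, reverse
Step 1:
                  E         B         M
  Initial      1.87     1.593      3.75
  Change      3.186    -1.593    -3.186
  Equil       5.056 1.2219e-04    0.5642
  solve Keq expr → x = -1.593; check Q = 1.5220e-06
Then add 0.06984 M of M.
Step 2:
                  E         B         M
  Initial     5.056 1.2219e-04    0.6341
  Change  5.0836e-05 -2.5418e-05 -5.0836e-05
  Equil       5.056 9.6777e-05     0.634
  solve Keq expr → x = -2.5418e-05; check Q = 1.5220e-06
Then change container volume by factor 2 (V_new/V_old).
Step 3:
                  E         B         M
  Initial     2.528 4.8388e-05     0.317
  Change  -9.6644e-05 4.8322e-05 9.6644e-05
  Equil       2.528 9.6710e-05    0.3171
  solve Keq expr → x = 4.8322e-05; check Q = 1.5220e-06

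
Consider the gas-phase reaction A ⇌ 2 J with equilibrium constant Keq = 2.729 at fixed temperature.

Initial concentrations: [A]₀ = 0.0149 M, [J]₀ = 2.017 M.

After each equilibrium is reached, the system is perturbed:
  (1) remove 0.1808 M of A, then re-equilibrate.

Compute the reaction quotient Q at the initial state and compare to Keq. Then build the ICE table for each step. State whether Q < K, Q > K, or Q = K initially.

Q₀ = 273; Q > K (proceeds reverse)

Q₀ = 273 vs Keq = 2.729 ⇒ Q>K, reverse
Step 1:
                  A         J
  Initial    0.0149     2.017
  Change     0.4471   -0.8942
  Equil       0.462     1.123
  solve Keq expr → x = -0.4471; check Q = 2.729
Then remove 0.1808 M of A.
Step 2:
                  A         J
  Initial    0.2812     1.123
  Change    0.07114   -0.1423
  Equil      0.3523    0.9806
  solve Keq expr → x = -0.07114; check Q = 2.729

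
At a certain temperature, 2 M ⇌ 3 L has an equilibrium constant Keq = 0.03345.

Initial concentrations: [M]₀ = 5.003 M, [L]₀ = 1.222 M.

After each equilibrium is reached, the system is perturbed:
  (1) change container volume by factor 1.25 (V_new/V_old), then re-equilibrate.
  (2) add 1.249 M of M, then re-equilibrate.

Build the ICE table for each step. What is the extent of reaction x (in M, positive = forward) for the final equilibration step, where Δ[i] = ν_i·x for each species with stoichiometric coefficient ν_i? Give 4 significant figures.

Q₀ = 0.0729 vs Keq = 0.03345 ⇒ Q>K, reverse
Step 1:
                  M         L
  I           5.003     1.222
  C           0.172    -0.258
  E           5.175     0.964
  solve Keq expr → x = -0.086; check Q = 0.03345
Then change container volume by factor 1.25 (V_new/V_old).
Step 2:
                  M         L
  I            4.14    0.7712
  C        -0.03644   0.05467
  E           4.104    0.8259
  solve Keq expr → x = 0.01822; check Q = 0.03345
Then add 1.249 M of M.
Step 3:
                  M         L
  I           5.353    0.8259
  C        -0.09861    0.1479
  E           5.254    0.9738
  solve Keq expr → x = 0.0493; check Q = 0.03345

x = 0.0493 M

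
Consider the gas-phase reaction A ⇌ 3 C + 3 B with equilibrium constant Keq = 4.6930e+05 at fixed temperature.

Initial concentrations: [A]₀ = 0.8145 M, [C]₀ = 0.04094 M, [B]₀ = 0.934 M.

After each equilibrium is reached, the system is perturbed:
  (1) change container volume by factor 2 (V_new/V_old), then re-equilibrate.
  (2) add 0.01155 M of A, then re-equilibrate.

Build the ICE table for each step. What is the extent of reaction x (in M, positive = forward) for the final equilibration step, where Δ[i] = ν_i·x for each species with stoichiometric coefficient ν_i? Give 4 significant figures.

x = 0.01155 M

Q₀ = 6.8642e-05 vs Keq = 4.6930e+05 ⇒ Q<K, forward
Step 1:
                   A          C          B
  I           0.8145    0.04094      0.934
  C          -0.8133       2.44       2.44
  E         0.001249      2.481      3.374
  solve Keq expr → x = 0.8133; check Q = 4.6930e+05
Then change container volume by factor 2 (V_new/V_old).
Step 2:
                   A          C          B
  I       6.2457e-04       1.24      1.687
  C       -6.0490e-04   0.001815   0.001815
  E       1.9667e-05      1.242      1.689
  solve Keq expr → x = 6.0490e-04; check Q = 4.6930e+05
Then add 0.01155 M of A.
Step 3:
                   A          C          B
  I          0.01157      1.242      1.689
  C         -0.01155    0.03464    0.03464
  E       2.2700e-05      1.277      1.723
  solve Keq expr → x = 0.01155; check Q = 4.6930e+05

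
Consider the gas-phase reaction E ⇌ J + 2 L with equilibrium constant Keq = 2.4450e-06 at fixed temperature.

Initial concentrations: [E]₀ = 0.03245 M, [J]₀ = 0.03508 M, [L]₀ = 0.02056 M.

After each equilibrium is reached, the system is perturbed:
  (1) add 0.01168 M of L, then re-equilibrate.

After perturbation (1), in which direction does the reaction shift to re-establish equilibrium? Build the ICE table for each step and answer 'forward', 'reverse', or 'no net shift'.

Direction: reverse

Q₀ = 4.5697e-04 vs Keq = 2.4450e-06 ⇒ Q>K, reverse
Step 1:
                    E           J           L
  init        0.03245     0.03508     0.02056
  Δ          0.009286   -0.009286    -0.01857
  eq          0.04174     0.02579    0.001989
  solve Keq expr → x = -0.009286; check Q = 2.4450e-06
Then add 0.01168 M of L.
Step 2:
                    E           J           L
  init        0.04174     0.02579     0.01367
  Δ          0.005636   -0.005636    -0.01127
  eq          0.04737     0.02016    0.002397
  solve Keq expr → x = -0.005636; check Q = 2.4450e-06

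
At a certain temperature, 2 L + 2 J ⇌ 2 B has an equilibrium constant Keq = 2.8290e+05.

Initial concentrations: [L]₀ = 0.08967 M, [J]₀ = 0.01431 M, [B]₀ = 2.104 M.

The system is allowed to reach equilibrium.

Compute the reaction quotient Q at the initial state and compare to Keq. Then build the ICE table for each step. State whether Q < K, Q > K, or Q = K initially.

Q₀ = 2.6885e+06 vs Keq = 2.8290e+05 ⇒ Q>K, reverse
Step 1:
                    L           J           B
  I           0.08967     0.01431       2.104
  C           0.02106     0.02106    -0.02106
  E            0.1107     0.03537       2.083
  solve Keq expr → x = -0.01053; check Q = 2.8290e+05

Q₀ = 2.6885e+06; Q > K (proceeds reverse)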